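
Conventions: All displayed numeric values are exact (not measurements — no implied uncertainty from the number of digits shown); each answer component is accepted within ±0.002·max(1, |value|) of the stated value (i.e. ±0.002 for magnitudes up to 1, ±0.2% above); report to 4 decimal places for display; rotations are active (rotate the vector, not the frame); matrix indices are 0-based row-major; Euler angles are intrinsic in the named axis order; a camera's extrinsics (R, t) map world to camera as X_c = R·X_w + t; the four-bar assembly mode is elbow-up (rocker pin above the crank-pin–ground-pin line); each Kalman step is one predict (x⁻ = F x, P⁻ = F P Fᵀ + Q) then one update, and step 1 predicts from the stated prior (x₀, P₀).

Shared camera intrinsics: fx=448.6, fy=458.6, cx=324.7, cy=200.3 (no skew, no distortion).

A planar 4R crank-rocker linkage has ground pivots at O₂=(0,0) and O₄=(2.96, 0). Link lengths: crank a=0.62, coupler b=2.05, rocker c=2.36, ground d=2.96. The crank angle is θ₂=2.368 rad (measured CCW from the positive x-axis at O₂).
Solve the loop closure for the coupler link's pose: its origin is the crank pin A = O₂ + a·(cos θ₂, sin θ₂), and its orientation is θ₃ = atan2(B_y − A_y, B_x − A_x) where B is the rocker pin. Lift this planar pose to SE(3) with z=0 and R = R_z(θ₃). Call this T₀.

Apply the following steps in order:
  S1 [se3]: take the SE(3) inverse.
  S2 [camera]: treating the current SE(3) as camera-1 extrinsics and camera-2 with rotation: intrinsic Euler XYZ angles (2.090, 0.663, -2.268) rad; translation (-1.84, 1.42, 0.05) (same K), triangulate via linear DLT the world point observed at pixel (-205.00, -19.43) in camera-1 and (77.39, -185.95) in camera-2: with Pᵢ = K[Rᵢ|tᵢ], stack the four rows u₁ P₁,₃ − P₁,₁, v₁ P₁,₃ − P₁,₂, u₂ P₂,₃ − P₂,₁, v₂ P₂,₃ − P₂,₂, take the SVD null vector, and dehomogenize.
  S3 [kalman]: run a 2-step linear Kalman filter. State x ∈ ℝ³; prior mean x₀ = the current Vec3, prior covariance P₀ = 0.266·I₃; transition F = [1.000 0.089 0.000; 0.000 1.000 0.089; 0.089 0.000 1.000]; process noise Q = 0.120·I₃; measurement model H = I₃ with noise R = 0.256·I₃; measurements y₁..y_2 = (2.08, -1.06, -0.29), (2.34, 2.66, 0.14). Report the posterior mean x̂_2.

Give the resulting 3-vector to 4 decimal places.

source (fourbar_fk): coupler pose = R=[0.8187 -0.5742 0.0000; 0.5742 0.8187 0.0000; 0.0000 0.0000 1.0000], t=(-0.4436, 0.4332, 0.0000)
after S1 (invert_se3): R=[0.8187 0.5742 0.0000; -0.5742 0.8187 0.0000; 0.0000 0.0000 1.0000], t=(0.1144, -0.6094, 0.0000)
after S2 (triangulate): (-1.7687, -1.6176, 1.9161)
after S3 (kf_track): (1.4361, 0.8528, 0.4658)

result = (1.4361, 0.8528, 0.4658)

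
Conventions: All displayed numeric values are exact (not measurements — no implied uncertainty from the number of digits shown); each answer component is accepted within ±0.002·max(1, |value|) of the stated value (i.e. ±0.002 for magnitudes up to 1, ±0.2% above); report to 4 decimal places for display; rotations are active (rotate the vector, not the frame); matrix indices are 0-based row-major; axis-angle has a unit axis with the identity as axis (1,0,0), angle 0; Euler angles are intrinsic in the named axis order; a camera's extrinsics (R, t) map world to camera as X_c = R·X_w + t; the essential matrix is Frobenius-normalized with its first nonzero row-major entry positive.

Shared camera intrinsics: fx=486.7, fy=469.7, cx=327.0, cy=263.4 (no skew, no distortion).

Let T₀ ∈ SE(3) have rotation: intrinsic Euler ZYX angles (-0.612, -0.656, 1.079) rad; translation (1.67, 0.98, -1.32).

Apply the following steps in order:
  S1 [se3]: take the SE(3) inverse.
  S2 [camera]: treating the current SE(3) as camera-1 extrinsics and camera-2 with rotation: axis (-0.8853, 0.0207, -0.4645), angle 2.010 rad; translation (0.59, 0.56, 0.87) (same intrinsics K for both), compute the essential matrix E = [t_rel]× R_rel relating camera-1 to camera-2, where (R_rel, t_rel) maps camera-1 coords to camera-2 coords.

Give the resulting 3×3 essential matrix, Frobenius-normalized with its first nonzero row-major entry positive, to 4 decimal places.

after S1 (invert_se3): R=[0.6486 -0.4553 0.6100; -0.1688 0.6954 0.6985; -0.7422 -0.5560 0.3742], t=(0.1681, 0.5224, 2.2783)
after S2 (essential): [0.4520 -0.2440 0.2902; 0.0411 -0.4893 0.1692; -0.4559 -0.4070 -0.0931]

matrix = [0.4520 -0.2440 0.2902; 0.0411 -0.4893 0.1692; -0.4559 -0.4070 -0.0931]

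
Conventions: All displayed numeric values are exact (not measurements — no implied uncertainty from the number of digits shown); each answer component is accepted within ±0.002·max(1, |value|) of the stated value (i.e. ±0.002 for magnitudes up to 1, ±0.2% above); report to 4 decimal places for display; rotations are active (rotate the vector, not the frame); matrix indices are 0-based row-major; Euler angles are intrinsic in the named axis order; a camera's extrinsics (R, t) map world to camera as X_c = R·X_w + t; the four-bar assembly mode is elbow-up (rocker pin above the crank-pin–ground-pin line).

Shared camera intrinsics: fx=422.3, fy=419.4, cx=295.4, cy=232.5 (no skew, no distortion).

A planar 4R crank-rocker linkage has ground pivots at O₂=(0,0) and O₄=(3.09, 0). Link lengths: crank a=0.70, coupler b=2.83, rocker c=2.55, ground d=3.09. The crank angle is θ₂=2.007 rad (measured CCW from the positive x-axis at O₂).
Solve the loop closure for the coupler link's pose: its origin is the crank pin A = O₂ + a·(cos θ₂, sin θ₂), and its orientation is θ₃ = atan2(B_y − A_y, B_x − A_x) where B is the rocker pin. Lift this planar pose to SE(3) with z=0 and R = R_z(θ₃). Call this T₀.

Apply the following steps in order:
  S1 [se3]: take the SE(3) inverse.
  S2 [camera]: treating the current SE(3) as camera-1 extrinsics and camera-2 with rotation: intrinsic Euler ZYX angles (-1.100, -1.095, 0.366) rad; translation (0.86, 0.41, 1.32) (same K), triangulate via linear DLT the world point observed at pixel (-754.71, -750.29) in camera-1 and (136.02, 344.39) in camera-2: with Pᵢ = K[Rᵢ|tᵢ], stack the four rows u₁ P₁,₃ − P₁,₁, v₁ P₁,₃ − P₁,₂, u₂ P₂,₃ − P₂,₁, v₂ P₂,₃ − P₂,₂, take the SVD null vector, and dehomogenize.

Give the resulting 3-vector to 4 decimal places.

source (fourbar_fk): coupler pose = R=[0.8082 -0.5890 0.0000; 0.5890 0.8082 0.0000; 0.0000 0.0000 1.0000], t=(-0.2958, 0.6345, 0.0000)
after S1 (invert_se3): R=[0.8082 0.5890 0.0000; -0.5890 0.8082 0.0000; 0.0000 0.0000 1.0000], t=(-0.1346, -0.6869, 0.0000)
after S2 (triangulate): (-0.6061, -1.0212, 0.4930)

result = (-0.6061, -1.0212, 0.4930)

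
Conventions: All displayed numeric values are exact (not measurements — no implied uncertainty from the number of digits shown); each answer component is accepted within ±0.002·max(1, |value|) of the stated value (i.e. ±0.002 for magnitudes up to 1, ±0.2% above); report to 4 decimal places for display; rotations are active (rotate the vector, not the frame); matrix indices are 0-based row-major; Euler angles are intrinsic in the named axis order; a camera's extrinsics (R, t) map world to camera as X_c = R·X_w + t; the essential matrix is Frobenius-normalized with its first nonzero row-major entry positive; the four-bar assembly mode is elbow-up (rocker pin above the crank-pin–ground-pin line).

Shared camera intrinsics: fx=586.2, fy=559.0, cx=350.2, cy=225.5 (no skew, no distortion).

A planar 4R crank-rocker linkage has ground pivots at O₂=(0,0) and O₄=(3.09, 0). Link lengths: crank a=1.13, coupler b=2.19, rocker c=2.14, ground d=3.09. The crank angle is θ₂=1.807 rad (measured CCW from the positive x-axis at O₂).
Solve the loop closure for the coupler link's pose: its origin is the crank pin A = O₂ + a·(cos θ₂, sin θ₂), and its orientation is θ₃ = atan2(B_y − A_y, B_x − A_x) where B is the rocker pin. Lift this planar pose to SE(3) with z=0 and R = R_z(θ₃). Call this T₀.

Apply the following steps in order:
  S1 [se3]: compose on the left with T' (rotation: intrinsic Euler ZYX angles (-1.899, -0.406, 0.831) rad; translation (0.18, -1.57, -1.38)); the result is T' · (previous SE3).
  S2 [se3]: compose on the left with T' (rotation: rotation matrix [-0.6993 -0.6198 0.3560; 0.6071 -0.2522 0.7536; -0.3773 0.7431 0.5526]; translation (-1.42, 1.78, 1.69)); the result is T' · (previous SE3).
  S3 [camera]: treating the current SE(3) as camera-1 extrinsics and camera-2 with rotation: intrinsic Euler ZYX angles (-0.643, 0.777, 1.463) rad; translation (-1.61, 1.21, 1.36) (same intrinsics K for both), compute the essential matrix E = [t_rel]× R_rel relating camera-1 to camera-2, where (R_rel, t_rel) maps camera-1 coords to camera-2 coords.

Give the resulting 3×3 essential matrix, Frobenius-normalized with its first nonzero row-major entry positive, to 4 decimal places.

source (fourbar_fk): coupler pose = R=[0.9574 -0.2889 0.0000; 0.2889 0.9574 0.0000; 0.0000 0.0000 1.0000], t=(-0.2644, 1.0986, 0.0000)
after S1 (compose_se3): R=[-0.0720 0.7865 -0.6134; -0.8156 0.3076 0.4901; 0.5741 0.5355 0.6193], t=(1.0627, -1.2754, -0.7389)
after S2 (compose_se3): R=[0.7603 -0.5500 0.3456; 0.5946 0.8035 -0.0292; -0.2616 0.2278 0.9379], t=(-1.6357, 2.1899, -0.0671)
after S3 (essential): [0.2749 -0.0051 -0.0591; 0.5748 -0.0360 -0.3072; -0.3065 -0.0895 -0.6268]

matrix = [0.2749 -0.0051 -0.0591; 0.5748 -0.0360 -0.3072; -0.3065 -0.0895 -0.6268]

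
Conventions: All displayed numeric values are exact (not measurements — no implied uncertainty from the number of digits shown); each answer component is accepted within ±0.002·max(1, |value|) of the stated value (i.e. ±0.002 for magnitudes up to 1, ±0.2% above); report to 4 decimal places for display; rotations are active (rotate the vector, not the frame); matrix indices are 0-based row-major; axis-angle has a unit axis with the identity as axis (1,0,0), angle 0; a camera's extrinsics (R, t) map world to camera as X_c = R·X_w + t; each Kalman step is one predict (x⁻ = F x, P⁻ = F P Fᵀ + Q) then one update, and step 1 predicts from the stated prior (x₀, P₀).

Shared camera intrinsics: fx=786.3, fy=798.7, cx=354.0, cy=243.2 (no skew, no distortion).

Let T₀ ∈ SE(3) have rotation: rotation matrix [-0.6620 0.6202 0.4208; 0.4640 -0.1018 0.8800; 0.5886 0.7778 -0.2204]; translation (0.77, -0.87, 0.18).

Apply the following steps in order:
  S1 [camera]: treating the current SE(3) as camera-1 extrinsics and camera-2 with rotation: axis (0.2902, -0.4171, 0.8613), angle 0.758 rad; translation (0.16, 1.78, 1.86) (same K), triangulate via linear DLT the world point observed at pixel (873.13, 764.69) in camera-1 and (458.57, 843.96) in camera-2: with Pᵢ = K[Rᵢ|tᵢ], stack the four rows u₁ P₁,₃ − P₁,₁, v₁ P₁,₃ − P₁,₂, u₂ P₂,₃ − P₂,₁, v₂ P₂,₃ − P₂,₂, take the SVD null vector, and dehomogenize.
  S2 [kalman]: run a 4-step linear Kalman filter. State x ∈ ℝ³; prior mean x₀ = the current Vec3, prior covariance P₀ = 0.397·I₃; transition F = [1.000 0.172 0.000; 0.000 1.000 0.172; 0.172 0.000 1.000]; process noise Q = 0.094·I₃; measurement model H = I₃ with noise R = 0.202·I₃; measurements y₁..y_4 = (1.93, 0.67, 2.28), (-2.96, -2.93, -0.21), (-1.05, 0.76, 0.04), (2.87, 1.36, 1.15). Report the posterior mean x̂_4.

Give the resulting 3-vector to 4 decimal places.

result = (0.9461, 0.7415, 0.8155)

after S1 (triangulate): (1.3755, 0.6947, 1.2711)
after S2 (kf_track): (0.9461, 0.7415, 0.8155)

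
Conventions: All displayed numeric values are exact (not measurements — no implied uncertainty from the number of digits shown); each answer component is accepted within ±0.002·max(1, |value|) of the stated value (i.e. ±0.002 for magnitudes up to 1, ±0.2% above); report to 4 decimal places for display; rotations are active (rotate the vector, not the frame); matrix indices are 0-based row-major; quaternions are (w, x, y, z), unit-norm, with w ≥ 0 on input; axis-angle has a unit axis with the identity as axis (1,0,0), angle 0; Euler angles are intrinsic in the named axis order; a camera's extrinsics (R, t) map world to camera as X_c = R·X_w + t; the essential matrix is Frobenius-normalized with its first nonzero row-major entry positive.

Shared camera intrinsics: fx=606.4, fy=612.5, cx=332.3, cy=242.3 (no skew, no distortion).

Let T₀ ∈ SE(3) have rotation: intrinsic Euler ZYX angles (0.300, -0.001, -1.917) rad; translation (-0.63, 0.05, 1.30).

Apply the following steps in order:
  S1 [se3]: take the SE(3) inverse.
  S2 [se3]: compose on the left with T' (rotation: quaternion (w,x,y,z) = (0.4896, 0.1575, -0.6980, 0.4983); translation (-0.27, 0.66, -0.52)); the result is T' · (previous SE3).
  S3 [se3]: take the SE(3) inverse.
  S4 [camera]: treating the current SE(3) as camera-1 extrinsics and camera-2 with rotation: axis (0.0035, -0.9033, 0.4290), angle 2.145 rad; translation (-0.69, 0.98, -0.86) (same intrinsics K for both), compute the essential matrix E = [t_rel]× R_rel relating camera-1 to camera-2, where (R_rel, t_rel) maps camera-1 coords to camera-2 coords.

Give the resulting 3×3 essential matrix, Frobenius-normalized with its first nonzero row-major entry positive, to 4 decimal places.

matrix = [0.4313 0.5314 -0.1658; -0.3811 0.1280 -0.4309; -0.2072 0.1433 -0.3055]

after S1 (invert_se3): R=[0.9553 0.2955 0.0010; 0.1012 -0.3239 -0.9407; -0.2777 0.8988 -0.3393], t=(0.5858, 1.3028, 0.2213)
after S2 (compose_se3): R=[-0.3754 -0.3831 0.8440; 0.5380 -0.8316 -0.1382; 0.7548 0.4021 0.5183], t=(-1.5845, 1.2202, -0.7383)
after S3 (invert_se3): R=[-0.3754 0.5380 0.7548; -0.3831 -0.8316 0.4021; 0.8440 -0.1382 0.5183], t=(-0.6939, 0.7045, 1.8886)
after S4 (essential): [0.4313 0.5314 -0.1658; -0.3811 0.1280 -0.4309; -0.2072 0.1433 -0.3055]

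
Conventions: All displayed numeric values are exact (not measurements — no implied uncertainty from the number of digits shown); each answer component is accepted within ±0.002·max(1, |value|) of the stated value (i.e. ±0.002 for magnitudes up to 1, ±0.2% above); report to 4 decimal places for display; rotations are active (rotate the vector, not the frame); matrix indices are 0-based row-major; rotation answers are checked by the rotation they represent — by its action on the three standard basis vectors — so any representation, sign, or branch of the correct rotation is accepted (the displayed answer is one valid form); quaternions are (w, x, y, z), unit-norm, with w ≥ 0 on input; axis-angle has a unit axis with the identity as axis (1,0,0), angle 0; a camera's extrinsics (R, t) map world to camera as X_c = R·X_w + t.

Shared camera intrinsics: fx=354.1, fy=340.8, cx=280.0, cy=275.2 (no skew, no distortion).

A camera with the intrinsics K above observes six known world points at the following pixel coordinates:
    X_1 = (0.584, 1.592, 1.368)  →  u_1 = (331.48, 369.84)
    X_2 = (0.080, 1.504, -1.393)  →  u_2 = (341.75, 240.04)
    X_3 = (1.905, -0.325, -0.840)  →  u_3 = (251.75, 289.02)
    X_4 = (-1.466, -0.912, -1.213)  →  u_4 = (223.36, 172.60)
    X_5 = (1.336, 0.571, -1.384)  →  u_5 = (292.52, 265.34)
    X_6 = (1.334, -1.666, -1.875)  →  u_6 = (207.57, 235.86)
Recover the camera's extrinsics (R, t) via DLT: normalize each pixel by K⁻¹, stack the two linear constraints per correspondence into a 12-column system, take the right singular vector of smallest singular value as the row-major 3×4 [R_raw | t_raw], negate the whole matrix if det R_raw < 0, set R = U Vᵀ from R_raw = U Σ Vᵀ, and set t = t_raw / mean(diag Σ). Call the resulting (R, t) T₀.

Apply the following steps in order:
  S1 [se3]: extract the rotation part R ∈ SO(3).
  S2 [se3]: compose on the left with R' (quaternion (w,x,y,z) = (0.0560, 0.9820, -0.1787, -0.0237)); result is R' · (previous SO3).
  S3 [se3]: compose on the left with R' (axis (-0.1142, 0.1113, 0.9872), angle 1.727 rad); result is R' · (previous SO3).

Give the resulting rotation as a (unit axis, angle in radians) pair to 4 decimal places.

source (pnp_recover): camera pose = R=[-0.0687 0.9856 -0.1547; 0.5381 0.1672 0.8261; 0.8401 -0.0265 -0.5418], t=(-0.3801, 0.0798, 6.7426)
after S1 (rot_of_se3): [-0.0687 0.9856 -0.1547; 0.5381 0.1672 0.8261; 0.8401 -0.0265 -0.5418]
after S2 (compose_so3): [-0.3076 0.8650 -0.3964; -0.5613 -0.5014 -0.6584; -0.7683 0.0199 0.6398]
after S3 (compose_so3): [0.6145 0.3743 0.6945; -0.4004 0.9064 -0.1343; -0.6798 -0.1955 0.7069]

rotation (axis_angle) = ((-0.0388, 0.8704, -0.4907), 0.9098)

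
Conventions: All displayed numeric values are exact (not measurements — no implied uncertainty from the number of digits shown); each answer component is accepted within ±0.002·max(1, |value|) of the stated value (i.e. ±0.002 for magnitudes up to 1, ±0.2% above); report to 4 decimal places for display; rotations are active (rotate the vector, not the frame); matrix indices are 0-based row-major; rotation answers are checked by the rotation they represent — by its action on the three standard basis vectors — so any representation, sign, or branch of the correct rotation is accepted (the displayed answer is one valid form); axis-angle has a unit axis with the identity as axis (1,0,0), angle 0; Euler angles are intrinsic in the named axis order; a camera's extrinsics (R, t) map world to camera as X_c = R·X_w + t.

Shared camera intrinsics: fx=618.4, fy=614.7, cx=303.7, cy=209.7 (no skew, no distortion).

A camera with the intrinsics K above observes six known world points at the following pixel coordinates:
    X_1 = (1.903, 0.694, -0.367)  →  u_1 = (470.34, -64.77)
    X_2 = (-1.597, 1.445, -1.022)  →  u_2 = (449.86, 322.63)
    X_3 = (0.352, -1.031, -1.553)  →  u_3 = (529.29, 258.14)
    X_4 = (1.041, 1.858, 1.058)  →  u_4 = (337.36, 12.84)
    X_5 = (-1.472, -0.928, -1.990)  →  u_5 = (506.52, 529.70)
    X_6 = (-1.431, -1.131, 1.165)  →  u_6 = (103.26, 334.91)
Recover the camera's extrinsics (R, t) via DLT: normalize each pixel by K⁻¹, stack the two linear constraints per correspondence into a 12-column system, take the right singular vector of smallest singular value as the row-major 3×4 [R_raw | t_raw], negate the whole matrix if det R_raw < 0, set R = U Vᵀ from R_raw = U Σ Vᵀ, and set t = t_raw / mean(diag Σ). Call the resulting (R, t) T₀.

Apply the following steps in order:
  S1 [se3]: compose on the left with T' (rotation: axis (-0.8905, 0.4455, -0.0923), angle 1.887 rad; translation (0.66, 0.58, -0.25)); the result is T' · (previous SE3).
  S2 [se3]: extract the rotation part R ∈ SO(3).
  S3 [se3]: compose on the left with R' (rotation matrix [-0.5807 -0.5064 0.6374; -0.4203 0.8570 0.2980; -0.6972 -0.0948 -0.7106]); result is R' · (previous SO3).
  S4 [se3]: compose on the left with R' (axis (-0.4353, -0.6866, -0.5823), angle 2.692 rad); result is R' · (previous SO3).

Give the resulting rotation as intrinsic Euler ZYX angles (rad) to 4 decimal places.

rotation (euler_zyx) = (-2.3790, -0.5620, -0.6957)

source (pnp_recover): camera pose = R=[0.1838 0.4553 -0.8712; -0.9016 -0.2749 -0.3339; -0.3915 0.8469 0.3599], t=(0.2300, -0.2300, 4.8000)
after S1 (compose_se3): R=[0.3158 0.9004 -0.2992; -0.3762 0.4084 0.8317; 0.8711 -0.1501 0.4677], t=(3.4767, 4.2557, -1.5545)
after S2 (rot_of_se3): [0.3158 0.9004 -0.2992; -0.3762 0.4084 0.8317; 0.8711 -0.1501 0.4677]
after S3 (compose_so3): [0.5623 -0.8254 0.0507; -0.1956 -0.0732 0.9780; -0.8035 -0.5598 -0.2026]
after S4 (compose_so3): [-0.6118 0.2833 0.7385; -0.5846 -0.7909 -0.1808; 0.5329 -0.5423 0.6495]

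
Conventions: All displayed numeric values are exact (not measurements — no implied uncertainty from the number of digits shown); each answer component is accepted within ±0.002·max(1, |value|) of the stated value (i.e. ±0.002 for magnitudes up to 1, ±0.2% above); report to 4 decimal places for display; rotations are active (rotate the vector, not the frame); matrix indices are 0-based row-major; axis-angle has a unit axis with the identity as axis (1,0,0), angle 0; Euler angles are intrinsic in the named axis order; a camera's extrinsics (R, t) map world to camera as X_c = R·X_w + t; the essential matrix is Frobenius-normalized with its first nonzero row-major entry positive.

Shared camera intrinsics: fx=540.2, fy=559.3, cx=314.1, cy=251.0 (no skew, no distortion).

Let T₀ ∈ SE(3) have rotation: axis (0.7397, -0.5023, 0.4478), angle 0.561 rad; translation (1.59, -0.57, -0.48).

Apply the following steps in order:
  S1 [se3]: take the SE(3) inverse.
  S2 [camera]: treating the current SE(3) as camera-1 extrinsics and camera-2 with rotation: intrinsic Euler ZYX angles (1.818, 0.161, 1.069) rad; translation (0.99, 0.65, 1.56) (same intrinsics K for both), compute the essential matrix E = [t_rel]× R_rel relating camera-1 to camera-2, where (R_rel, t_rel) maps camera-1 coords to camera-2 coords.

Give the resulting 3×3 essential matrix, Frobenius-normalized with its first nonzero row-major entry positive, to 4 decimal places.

matrix = [0.0834 -0.6819 -0.0461; 0.0353 0.1726 -0.1772; -0.1927 -0.0226 0.6526]

after S1 (invert_se3): R=[0.9306 0.1813 0.3180; -0.2952 0.8854 0.3591; -0.2165 -0.4280 0.8775], t=(-1.2237, 1.1464, 0.5214)
after S2 (essential): [0.0834 -0.6819 -0.0461; 0.0353 0.1726 -0.1772; -0.1927 -0.0226 0.6526]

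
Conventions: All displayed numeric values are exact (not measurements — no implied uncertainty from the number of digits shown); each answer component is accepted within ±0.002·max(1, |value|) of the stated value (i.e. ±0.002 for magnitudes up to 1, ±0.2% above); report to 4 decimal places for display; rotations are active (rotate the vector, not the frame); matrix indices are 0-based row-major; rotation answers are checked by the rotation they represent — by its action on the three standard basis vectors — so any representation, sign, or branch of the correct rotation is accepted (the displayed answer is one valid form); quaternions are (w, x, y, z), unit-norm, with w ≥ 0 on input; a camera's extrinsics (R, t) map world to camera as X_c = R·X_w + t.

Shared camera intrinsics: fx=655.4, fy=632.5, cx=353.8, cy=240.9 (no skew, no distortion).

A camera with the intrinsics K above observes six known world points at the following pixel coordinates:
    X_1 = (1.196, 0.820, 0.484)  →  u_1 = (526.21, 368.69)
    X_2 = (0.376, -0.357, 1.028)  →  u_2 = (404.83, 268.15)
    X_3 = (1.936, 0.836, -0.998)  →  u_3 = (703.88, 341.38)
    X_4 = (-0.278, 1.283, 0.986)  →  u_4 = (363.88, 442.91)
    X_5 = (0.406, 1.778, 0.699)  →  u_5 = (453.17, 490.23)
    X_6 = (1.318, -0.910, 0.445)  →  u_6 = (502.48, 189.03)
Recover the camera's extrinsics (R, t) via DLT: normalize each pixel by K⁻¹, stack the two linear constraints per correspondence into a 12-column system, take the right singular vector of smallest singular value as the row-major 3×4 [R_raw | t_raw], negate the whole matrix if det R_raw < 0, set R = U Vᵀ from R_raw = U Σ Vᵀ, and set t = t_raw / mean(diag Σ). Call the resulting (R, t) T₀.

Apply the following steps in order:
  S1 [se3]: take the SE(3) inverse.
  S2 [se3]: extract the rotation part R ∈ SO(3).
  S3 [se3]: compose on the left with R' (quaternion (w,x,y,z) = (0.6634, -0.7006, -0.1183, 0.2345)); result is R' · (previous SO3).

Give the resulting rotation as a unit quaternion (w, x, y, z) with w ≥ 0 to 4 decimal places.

source (pnp_recover): camera pose = R=[0.9871 0.1380 -0.0817; -0.1117 0.9571 0.2673; 0.1151 -0.2547 0.9601], t=(0.2707, 0.3904, 5.4038)
after S1 (invert_se3): R=[0.9871 -0.1117 0.1151; 0.1380 0.9571 -0.2547; -0.0817 0.2673 0.9601], t=(-0.8453, 0.9655, -5.2707)
after S2 (rot_of_se3): [0.9871 -0.1117 0.1151; 0.1380 0.9571 -0.2547; -0.0817 0.2673 0.9601]
after S3 (compose_so3): [0.8705 -0.3652 -0.3300; 0.3867 0.0926 0.9175; -0.3045 -0.9263 0.2218]

rotation (quat) = (0.7391, -0.6237, -0.0086, 0.2543)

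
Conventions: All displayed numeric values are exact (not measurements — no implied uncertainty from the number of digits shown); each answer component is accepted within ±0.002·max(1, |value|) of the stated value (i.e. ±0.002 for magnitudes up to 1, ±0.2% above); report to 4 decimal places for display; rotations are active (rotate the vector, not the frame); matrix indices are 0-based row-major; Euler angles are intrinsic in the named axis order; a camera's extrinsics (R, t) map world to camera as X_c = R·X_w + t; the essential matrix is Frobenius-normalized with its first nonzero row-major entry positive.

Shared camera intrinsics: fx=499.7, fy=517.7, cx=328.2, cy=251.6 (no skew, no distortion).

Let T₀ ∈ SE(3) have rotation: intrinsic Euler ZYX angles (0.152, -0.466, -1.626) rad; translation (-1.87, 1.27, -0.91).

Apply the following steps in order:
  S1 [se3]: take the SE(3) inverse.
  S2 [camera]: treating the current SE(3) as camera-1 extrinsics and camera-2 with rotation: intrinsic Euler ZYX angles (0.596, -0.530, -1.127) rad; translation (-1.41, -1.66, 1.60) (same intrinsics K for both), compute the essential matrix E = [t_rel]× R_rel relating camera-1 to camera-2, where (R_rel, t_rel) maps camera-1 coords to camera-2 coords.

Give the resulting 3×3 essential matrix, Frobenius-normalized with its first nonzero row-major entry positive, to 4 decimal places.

matrix = [0.1501 -0.0097 -0.5330; -0.1714 0.1917 0.3876; 0.1666 -0.6445 0.1838]

after S1 (invert_se3): R=[0.8831 0.1353 0.4493; 0.4518 0.0134 -0.8920; -0.1267 0.9907 -0.0493], t=(1.8884, 0.0162, -1.5400)
after S2 (essential): [0.1501 -0.0097 -0.5330; -0.1714 0.1917 0.3876; 0.1666 -0.6445 0.1838]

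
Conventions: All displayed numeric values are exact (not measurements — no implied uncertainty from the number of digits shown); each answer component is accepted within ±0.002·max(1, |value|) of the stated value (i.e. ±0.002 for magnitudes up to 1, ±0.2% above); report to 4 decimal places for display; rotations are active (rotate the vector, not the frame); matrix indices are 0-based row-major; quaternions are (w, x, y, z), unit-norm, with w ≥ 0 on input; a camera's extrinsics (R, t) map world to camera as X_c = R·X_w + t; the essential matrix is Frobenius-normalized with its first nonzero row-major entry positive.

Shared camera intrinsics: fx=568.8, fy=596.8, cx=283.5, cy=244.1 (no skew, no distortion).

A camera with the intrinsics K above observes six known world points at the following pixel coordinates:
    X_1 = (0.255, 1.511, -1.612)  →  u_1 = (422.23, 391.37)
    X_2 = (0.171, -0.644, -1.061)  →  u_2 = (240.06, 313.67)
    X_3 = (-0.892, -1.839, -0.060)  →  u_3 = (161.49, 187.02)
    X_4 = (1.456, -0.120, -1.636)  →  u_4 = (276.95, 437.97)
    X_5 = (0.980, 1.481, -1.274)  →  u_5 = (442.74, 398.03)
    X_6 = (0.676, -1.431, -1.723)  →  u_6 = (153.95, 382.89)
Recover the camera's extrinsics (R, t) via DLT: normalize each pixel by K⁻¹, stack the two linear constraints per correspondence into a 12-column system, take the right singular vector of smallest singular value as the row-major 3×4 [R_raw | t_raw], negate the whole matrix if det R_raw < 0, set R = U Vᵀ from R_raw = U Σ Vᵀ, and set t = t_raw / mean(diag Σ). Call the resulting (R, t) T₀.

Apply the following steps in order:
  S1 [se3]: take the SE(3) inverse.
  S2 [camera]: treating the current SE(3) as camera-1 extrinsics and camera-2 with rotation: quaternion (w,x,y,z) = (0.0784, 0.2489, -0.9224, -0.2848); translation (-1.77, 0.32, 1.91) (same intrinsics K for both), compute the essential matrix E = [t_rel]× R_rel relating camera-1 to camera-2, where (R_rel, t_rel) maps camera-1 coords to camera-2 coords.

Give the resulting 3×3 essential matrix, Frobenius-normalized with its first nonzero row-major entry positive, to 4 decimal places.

source (pnp_recover): camera pose = R=[-0.0108 0.9895 0.1441; 0.2683 0.1417 -0.9529; -0.9633 0.0283 -0.2670], t=(0.3099, -0.2299, 6.2085)
after S1 (invert_se3): R=[-0.0108 0.2683 -0.9633; 0.9895 0.1417 0.0283; 0.1441 -0.9529 -0.2670], t=(6.0455, -0.4499, 1.3942)
after S2 (essential): [0.2360 -0.1335 -0.4730; 0.3558 0.3997 -0.2831; 0.0586 0.5095 0.2707]

matrix = [0.2360 -0.1335 -0.4730; 0.3558 0.3997 -0.2831; 0.0586 0.5095 0.2707]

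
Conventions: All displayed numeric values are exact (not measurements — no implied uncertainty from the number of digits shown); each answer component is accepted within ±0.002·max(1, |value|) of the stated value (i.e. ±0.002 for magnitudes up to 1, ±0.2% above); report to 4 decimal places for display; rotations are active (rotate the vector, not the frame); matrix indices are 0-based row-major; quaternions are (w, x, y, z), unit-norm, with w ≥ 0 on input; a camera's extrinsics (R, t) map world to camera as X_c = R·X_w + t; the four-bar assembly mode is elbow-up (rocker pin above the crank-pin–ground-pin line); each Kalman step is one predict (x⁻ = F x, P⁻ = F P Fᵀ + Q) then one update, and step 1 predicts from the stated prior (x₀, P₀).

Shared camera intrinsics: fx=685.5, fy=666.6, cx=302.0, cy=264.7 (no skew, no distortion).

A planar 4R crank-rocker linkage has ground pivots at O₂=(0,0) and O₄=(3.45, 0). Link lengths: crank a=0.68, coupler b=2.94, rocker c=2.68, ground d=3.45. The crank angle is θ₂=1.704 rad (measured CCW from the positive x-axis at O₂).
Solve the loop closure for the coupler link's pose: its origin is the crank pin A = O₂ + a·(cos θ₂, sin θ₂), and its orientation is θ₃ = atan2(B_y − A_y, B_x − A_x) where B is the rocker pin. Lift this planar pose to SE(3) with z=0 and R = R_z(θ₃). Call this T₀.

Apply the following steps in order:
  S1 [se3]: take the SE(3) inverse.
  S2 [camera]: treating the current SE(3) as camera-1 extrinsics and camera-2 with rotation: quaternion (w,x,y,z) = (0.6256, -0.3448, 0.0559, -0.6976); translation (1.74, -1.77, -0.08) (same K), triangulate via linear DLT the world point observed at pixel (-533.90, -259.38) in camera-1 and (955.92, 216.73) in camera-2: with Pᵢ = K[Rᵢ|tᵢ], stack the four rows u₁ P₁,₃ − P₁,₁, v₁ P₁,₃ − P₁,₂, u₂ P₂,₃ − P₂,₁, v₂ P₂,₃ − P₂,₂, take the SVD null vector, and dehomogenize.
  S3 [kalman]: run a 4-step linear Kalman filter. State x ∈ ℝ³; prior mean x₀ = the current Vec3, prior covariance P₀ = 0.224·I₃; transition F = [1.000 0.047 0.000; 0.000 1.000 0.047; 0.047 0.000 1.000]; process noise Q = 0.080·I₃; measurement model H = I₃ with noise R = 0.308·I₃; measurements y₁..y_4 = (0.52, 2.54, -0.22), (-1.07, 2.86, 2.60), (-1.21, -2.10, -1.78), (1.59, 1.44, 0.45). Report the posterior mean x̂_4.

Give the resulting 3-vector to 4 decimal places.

result = (0.1591, 0.6591, 0.2639)

source (fourbar_fk): coupler pose = R=[0.8066 -0.5911 0.0000; 0.5911 0.8066 0.0000; 0.0000 0.0000 1.0000], t=(-0.0903, 0.6740, 0.0000)
after S1 (invert_se3): R=[0.8066 0.5911 0.0000; -0.5911 0.8066 0.0000; 0.0000 0.0000 1.0000], t=(-0.3255, -0.5970, 0.0000)
after S2 (triangulate): (-0.8953, -1.4279, 1.5513)
after S3 (kf_track): (0.1591, 0.6591, 0.2639)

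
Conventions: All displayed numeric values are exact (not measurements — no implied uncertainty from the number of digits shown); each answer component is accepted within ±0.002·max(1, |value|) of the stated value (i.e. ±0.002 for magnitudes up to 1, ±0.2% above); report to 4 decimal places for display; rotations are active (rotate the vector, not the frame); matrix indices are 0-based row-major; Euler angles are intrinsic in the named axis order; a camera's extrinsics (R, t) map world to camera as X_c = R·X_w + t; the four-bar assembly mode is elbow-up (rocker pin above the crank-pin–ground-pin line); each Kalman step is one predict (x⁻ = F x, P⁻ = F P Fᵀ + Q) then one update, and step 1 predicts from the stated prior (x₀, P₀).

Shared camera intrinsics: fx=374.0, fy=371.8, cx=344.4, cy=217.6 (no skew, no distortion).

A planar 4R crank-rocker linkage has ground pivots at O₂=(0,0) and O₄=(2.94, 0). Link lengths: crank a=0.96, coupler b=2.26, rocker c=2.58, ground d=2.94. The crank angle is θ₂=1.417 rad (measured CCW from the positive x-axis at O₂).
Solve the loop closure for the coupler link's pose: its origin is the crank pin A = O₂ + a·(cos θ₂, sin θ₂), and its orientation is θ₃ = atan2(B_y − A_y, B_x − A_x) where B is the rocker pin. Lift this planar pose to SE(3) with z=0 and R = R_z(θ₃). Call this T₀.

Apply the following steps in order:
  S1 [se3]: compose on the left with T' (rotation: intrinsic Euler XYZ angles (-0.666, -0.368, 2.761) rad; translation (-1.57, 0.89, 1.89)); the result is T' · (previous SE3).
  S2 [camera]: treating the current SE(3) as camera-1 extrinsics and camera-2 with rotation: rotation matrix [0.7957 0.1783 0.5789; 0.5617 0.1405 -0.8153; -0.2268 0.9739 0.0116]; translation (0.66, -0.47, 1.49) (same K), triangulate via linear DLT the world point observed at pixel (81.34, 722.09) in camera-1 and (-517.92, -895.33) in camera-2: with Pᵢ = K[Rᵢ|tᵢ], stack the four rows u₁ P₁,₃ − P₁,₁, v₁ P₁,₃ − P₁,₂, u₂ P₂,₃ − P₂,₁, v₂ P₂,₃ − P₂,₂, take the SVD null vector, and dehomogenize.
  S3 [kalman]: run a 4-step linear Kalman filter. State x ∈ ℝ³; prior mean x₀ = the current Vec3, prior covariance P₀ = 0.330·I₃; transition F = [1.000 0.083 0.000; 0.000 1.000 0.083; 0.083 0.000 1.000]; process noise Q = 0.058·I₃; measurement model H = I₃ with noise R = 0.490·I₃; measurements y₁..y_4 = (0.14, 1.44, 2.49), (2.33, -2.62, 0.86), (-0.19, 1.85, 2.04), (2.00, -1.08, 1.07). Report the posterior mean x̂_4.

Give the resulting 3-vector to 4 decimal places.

result = (0.6879, -0.1706, 1.2732)

source (fourbar_fk): coupler pose = R=[0.7793 -0.6266 0.0000; 0.6266 0.7793 0.0000; 0.0000 0.0000 1.0000], t=(0.1471, 0.9487, 0.0000)
after S1 (compose_se3): R=[-0.8923 0.2727 -0.3598; -0.4424 -0.6870 0.5765; -0.0900 0.6735 0.7337], t=(-2.0262, 0.1317, 2.2621)
after S2 (triangulate): (-1.6237, -1.4382, -0.2749)
after S3 (kf_track): (0.6879, -0.1706, 1.2732)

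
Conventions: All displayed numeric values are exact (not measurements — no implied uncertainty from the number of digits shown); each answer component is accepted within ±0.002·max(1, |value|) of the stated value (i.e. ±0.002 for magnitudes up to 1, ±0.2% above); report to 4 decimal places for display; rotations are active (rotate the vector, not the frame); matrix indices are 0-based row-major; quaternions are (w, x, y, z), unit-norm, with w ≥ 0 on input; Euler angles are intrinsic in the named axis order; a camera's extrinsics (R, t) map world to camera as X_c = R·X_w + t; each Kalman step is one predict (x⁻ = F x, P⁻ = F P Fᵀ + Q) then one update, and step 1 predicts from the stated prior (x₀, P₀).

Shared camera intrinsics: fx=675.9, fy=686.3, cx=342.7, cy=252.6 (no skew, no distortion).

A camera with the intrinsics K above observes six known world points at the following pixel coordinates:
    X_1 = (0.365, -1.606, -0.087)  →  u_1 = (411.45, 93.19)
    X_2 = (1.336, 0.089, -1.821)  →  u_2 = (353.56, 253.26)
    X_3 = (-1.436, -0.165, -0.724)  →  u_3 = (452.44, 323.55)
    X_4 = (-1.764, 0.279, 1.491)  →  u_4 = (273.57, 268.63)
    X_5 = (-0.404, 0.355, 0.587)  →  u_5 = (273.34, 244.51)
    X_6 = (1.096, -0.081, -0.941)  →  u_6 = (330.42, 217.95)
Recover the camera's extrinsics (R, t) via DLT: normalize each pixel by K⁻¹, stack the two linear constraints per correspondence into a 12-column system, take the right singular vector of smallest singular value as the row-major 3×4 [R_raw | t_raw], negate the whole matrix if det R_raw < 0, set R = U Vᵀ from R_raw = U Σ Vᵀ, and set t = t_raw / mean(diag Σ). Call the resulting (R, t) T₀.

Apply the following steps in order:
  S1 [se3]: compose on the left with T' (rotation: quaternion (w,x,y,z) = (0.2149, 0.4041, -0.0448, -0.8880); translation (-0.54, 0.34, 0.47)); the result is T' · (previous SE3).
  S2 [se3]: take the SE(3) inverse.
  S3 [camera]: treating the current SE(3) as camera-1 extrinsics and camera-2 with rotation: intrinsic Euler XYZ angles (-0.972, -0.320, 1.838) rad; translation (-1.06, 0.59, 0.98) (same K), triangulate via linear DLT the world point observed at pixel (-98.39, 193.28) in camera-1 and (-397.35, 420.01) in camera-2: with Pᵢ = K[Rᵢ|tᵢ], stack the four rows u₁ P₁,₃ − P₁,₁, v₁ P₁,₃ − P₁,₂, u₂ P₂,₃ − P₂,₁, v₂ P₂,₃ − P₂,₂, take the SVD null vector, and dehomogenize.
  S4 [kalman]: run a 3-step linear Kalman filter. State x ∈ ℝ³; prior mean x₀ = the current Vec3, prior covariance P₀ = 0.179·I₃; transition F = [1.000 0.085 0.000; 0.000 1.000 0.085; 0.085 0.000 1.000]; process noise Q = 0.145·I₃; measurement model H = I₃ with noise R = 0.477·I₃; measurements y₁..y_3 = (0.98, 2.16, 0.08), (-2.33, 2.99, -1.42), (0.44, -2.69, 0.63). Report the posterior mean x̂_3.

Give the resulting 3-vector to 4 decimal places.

result = (-0.3287, 0.3332, 0.1419)

source (pnp_recover): camera pose = R=[-0.4759 -0.6562 -0.5856; -0.4738 0.7522 -0.4578; 0.7409 0.0596 -0.6689], t=(-0.2299, -0.2600, 6.6588)
after S1 (compose_se3): R=[-0.4332 0.5972 0.6750; 0.5573 -0.4111 0.7214; 0.7084 0.6887 -0.1548], t=(-5.4032, 0.0443, 5.0222)
after S2 (invert_se3): R=[-0.4332 0.5573 0.7084; 0.5972 -0.4111 0.6887; 0.6750 0.7214 -0.1548], t=(-5.9227, -0.2134, 4.3926)
after S3 (triangulate): (-1.0180, 1.9473, 1.7478)
after S4 (kf_track): (-0.3287, 0.3332, 0.1419)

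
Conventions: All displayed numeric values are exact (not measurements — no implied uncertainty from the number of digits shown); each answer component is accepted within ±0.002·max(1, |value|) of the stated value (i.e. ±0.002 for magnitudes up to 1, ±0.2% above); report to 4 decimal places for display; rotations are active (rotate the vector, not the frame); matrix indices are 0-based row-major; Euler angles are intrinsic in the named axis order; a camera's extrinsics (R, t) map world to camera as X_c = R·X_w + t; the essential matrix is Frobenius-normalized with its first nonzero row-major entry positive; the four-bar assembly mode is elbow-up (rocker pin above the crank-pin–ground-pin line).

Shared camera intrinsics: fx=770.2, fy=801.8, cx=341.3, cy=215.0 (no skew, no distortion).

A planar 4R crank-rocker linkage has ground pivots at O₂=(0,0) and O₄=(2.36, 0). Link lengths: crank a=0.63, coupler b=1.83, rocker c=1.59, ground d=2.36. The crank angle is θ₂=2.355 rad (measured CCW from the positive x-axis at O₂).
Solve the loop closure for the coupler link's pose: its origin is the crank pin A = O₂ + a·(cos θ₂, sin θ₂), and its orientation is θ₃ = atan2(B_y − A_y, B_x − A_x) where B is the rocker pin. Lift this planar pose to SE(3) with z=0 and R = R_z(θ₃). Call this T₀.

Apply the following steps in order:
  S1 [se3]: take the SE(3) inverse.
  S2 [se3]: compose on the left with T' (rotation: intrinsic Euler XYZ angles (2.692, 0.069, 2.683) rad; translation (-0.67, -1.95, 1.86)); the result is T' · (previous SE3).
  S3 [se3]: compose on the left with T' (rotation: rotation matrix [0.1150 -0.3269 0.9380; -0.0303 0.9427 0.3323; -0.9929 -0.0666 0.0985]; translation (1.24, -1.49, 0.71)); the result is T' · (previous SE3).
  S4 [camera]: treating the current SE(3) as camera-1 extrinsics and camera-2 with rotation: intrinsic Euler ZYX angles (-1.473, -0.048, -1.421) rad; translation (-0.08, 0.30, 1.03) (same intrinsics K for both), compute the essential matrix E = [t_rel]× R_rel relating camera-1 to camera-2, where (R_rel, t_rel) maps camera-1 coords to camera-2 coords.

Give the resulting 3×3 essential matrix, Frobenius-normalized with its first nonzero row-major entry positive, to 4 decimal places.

matrix = [0.2245 -0.2834 -0.6017; 0.1231 0.2032 0.0440; 0.4460 0.4905 -0.0966]

source (fourbar_fk): coupler pose = R=[0.9258 -0.3780 0.0000; 0.3780 0.9258 0.0000; 0.0000 0.0000 1.0000], t=(-0.4449, 0.4460, 0.0000)
after S1 (invert_se3): R=[0.9258 0.3780 0.0000; -0.3780 0.9258 0.0000; 0.0000 0.0000 1.0000], t=(0.2433, -0.5811, 0.0000)
after S2 (compose_se3): R=[-0.6612 -0.7470 0.0689; -0.6942 0.5745 -0.4336; 0.2843 -0.3346 -0.8985], t=(-0.6311, -2.5151, 2.1357)
after S3 (compose_se3): R=[0.4176 -0.5876 -0.6931; -0.5400 0.4531 -0.7093; 0.7308 0.6705 -0.1281], t=(3.9930, -3.1323, 1.7145)
after S4 (essential): [0.2245 -0.2834 -0.6017; 0.1231 0.2032 0.0440; 0.4460 0.4905 -0.0966]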